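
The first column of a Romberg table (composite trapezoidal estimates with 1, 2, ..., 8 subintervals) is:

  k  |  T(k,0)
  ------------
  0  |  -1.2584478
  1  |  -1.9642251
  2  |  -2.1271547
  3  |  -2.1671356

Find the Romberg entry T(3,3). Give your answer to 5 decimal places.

Richardson extrapolation on the trapezoidal column (denominator 4−1=3):
T(1,1) = (4·(-1.9642251) − (-1.2584478)) / 3 = -2.1994842
T(2,1) = (4·(-2.1271547) − (-1.9642251)) / 3 = -2.1814646
T(3,1) = -2.1671356 + (-2.1671356 − (-2.1271547))/3 = -2.1804626
T(2,2) = (16·(-2.1814646) − (-2.1994842)) / 15 = -2.1802633
T(3,2) = -2.1804626 + (-2.1804626 − (-2.1814646))/15 = -2.1803958
T(3,3) = (64·(-2.1803958) − (-2.1802633)) / 63 = -2.1803979

-2.18040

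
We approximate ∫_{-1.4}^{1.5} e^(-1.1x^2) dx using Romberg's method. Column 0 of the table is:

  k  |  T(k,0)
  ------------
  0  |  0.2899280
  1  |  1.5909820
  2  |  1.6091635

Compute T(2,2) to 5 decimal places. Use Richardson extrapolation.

Richardson extrapolation on the trapezoidal column (denominator 4−1=3):
T(1,1) = (4·1.5909820 − 0.2899280) / 3 = 2.0246667
T(2,1) = (4·1.6091635 − 1.5909820) / 3 = 1.6152240
T(2,2) = 1.6152240 + (1.6152240 − 2.0246667)/15 = 1.5879278

1.58793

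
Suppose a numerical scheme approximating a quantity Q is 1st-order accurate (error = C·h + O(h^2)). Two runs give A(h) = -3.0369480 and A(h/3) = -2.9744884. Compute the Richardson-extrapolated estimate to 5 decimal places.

The leading error scales as h; refining by a factor of 3 reduces it by 3^1 = 3.
Extrapolated value = (3·A(h/3) − A(h)) / (3 − 1)
= (3·(-2.9744884) − (-3.0369480)) / 2
= -5.8865172 / 2 = -2.9432586

-2.94326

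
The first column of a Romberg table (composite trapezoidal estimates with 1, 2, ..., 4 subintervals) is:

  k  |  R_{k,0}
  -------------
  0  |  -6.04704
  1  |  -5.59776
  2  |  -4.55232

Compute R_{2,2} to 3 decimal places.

-4.121

Richardson extrapolation on the trapezoidal column (denominator 4−1=3):
R_{1,1} = -5.59776 + (-5.59776 − (-6.04704))/3 = -5.44800
R_{2,1} = (4·(-4.55232) − (-5.59776)) / 3 = -4.20384
R_{2,2} = (16·(-4.20384) − (-5.44800)) / 15 = -4.12090
(Column j=1 coincides with Simpson's rule on the same nodes.)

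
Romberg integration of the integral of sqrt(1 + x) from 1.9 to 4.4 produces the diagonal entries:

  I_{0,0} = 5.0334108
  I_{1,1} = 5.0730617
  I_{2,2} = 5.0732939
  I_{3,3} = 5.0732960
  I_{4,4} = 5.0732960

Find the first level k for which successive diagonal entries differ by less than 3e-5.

k = 3

|I_{1,1} − I_{0,0}| = 0.0396509 ≥ 3e-5
|I_{2,2} − I_{1,1}| = 0.0002322 ≥ 3e-5
|I_{3,3} − I_{2,2}| = 0.0000021 < 3e-5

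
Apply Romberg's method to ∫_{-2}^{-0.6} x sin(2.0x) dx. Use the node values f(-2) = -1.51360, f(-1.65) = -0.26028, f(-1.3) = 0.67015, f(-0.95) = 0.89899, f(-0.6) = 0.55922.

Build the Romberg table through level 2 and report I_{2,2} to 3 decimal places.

0.339

I_{0,0} (trapezoid, 1 panel, h=1.4000): -0.66807
I_{1,0} (trapezoid, 2 panels, h=0.7000): 0.13507
I_{2,0} (trapezoid, 4 panels, h=0.3500): 0.29108
I_{1,1} = 0.13507 + (0.13507 − (-0.66807))/3 = 0.40278
I_{2,1} = 0.29108 + (0.29108 − 0.13507)/3 = 0.34308
I_{2,2} = 0.34308 + (0.34308 − 0.40278)/15 = 0.33910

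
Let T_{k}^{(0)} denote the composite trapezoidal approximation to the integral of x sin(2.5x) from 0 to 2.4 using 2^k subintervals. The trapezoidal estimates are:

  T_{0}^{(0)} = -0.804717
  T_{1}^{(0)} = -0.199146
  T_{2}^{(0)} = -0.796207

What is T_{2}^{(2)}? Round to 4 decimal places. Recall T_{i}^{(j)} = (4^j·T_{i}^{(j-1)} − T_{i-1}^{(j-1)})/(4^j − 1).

Richardson extrapolation on the trapezoidal column (denominator 4−1=3):
T_{1}^{(1)} = (4·(-0.199146) − (-0.804717)) / 3 = 0.002711
T_{2}^{(1)} = -0.796207 + (-0.796207 − (-0.199146))/3 = -0.995227
T_{2}^{(2)} = -0.995227 + (-0.995227 − 0.002711)/15 = -1.061756
(Column j=1 coincides with Simpson's rule on the same nodes.)

-1.0618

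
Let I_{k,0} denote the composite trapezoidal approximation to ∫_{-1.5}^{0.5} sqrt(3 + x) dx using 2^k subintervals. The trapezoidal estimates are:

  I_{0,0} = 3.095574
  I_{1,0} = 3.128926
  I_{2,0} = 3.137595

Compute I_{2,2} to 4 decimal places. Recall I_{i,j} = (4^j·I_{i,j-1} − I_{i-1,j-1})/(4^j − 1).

Richardson extrapolation on the trapezoidal column (denominator 4−1=3):
I_{1,1} = 3.128926 + (3.128926 − 3.095574)/3 = 3.140043
I_{2,1} = (4·3.137595 − 3.128926) / 3 = 3.140485
I_{2,2} = (16·3.140485 − 3.140043) / 15 = 3.140514

3.1405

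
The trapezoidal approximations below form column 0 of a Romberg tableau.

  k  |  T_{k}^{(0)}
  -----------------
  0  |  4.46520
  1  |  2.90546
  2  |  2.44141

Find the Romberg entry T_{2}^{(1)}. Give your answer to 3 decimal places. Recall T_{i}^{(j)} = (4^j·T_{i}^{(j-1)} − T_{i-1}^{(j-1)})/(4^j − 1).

2.287

T_{2}^{(1)} = 2.44141 + (2.44141 − 2.90546)/3 = 2.28673
(Column j=1 coincides with Simpson's rule on the same nodes.)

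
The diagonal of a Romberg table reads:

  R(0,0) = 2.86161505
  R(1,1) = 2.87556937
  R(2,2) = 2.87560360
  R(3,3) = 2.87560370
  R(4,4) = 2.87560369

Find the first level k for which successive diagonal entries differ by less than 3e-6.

|R(1,1) − R(0,0)| = 0.01395432 ≥ 3e-6
|R(2,2) − R(1,1)| = 0.00003423 ≥ 3e-6
|R(3,3) − R(2,2)| = 0.00000010 < 3e-6

k = 3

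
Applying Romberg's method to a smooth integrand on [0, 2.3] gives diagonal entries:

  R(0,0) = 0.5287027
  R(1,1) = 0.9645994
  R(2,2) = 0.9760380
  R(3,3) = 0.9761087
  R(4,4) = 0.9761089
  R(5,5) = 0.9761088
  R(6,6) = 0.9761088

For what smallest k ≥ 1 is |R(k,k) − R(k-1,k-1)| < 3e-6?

|R(1,1) − R(0,0)| = 0.4358967 ≥ 3e-6
|R(2,2) − R(1,1)| = 0.0114386 ≥ 3e-6
|R(3,3) − R(2,2)| = 0.0000707 ≥ 3e-6
|R(4,4) − R(3,3)| = 0.0000002 < 3e-6

k = 4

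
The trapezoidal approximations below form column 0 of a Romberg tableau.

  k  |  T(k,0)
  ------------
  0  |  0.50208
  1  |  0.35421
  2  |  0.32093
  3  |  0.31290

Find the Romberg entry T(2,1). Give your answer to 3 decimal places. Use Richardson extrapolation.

Richardson extrapolation on the trapezoidal column (denominator 4−1=3):
T(2,1) = 0.32093 + (0.32093 − 0.35421)/3 = 0.30984

0.310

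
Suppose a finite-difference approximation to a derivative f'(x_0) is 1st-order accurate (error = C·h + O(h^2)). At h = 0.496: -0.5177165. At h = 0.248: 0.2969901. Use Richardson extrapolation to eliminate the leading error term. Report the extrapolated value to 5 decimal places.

The leading error scales as h; refining by a factor of 2 reduces it by 2^1 = 2.
Extrapolated value = (2·A(h/2) − A(h)) / (2 − 1)
= (2·0.2969901 − (-0.5177165)) / 1
= 1.1116967 / 1 = 1.1116967

1.11170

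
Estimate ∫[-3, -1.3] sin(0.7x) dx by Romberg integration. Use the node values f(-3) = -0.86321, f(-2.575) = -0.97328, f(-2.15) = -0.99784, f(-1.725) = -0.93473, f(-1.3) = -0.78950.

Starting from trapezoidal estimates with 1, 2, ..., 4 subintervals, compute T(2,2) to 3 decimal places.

T(0,0) (trapezoid, 1 panel, h=1.7000): -1.40480
T(1,0) (trapezoid, 2 panels, h=0.8500): -1.55057
T(2,0) (trapezoid, 4 panels, h=0.4250): -1.58619
T(1,1) = -1.55057 + (-1.55057 − (-1.40480))/3 = -1.59916
T(2,1) = -1.58619 + (-1.58619 − (-1.55057))/3 = -1.59806
T(2,2) = -1.59806 + (-1.59806 − (-1.59916))/15 = -1.59799

-1.598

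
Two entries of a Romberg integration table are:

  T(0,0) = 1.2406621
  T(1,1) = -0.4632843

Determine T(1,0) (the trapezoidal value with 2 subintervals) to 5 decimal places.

-0.03730

From T(1,1) = (4·T(1,0) − T(0,0))/3, solve for T(1,0):
4·T(1,0) = 3·(-0.4632843) + 1.2406621 = -0.1491908
T(1,0) = -0.0372977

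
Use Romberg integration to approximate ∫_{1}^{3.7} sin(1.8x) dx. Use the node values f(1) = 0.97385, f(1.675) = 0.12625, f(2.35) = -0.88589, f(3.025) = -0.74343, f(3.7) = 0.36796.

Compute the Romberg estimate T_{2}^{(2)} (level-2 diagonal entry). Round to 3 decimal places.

-0.630

T_{0}^{(0)} (trapezoid, 1 panel, h=2.7000): 1.81144
T_{1}^{(0)} (trapezoid, 2 panels, h=1.3500): -0.29023
T_{2}^{(0)} (trapezoid, 4 panels, h=0.6750): -0.56171
T_{1}^{(1)} = -0.29023 + (-0.29023 − 1.81144)/3 = -0.99079
T_{2}^{(1)} = -0.56171 + (-0.56171 − (-0.29023))/3 = -0.65220
T_{2}^{(2)} = -0.65220 + (-0.65220 − (-0.99079))/15 = -0.62963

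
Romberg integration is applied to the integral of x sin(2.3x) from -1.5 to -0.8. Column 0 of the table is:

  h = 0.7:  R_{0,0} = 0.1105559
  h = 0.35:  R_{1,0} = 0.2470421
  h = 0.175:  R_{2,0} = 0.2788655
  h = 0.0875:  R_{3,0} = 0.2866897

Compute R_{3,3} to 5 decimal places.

0.28929

R_{1,1} = 0.2470421 + (0.2470421 − 0.1105559)/3 = 0.2925375
R_{2,1} = 0.2788655 + (0.2788655 − 0.2470421)/3 = 0.2894733
R_{3,1} = (4·0.2866897 − 0.2788655) / 3 = 0.2892978
R_{2,2} = (16·0.2894733 − 0.2925375) / 15 = 0.2892690
R_{3,2} = 0.2892978 + (0.2892978 − 0.2894733)/15 = 0.2892861
R_{3,3} = (64·0.2892861 − 0.2892690) / 63 = 0.2892864
(Column j=1 coincides with Simpson's rule on the same nodes.)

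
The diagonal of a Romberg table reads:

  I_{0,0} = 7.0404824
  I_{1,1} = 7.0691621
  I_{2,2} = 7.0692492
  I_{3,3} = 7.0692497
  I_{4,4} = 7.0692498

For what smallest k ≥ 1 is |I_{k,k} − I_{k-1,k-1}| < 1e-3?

k = 2

|I_{1,1} − I_{0,0}| = 0.0286797 ≥ 1e-3
|I_{2,2} − I_{1,1}| = 0.0000871 < 1e-3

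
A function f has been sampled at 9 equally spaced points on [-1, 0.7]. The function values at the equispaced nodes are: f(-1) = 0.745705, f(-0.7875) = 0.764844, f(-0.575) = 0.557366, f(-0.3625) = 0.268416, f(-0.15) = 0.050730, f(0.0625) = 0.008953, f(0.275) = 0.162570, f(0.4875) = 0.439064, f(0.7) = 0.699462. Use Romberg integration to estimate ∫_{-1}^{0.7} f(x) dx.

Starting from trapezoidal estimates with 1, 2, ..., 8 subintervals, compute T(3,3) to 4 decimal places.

0.6314

T(0,0) (trapezoid, 1 panel, h=1.7000): 1.228392
T(1,0) (trapezoid, 2 panels, h=0.8500): 0.657316
T(2,0) (trapezoid, 4 panels, h=0.4250): 0.634631
T(3,0) (trapezoid, 8 panels, h=0.2125): 0.632087
T(1,1) = 0.657316 + (0.657316 − 1.228392)/3 = 0.466957
T(2,1) = 0.634631 + (0.634631 − 0.657316)/3 = 0.627069
T(3,1) = 0.632087 + (0.632087 − 0.634631)/3 = 0.631239
T(2,2) = 0.627069 + (0.627069 − 0.466957)/15 = 0.637743
T(3,2) = 0.631239 + (0.631239 − 0.627069)/15 = 0.631517
T(3,3) = 0.631517 + (0.631517 − 0.637743)/63 = 0.631418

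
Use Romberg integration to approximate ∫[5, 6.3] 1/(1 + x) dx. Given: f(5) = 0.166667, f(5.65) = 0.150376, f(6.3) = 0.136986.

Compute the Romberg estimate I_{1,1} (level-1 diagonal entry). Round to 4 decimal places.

I_{0,0} (trapezoid, 1 panel, h=1.3000): 0.197374
I_{1,0} (trapezoid, 2 panels, h=0.6500): 0.196432
I_{1,1} = 0.196432 + (0.196432 − 0.197374)/3 = 0.196118

0.1961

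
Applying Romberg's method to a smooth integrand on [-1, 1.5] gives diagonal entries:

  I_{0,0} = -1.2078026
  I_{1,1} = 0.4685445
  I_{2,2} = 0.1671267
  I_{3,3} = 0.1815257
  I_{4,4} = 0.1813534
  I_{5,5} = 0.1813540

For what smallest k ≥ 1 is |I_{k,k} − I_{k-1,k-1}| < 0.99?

|I_{1,1} − I_{0,0}| = 1.6763471 ≥ 0.99
|I_{2,2} − I_{1,1}| = 0.3014178 < 0.99

k = 2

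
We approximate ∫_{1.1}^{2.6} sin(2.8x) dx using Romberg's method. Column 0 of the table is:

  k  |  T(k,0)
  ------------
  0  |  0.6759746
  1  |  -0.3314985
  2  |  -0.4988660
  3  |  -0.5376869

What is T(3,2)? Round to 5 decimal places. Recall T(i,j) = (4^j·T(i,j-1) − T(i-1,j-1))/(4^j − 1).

-0.55036

Richardson extrapolation on the trapezoidal column (denominator 4−1=3):
T(2,1) = (4·(-0.4988660) − (-0.3314985)) / 3 = -0.5546552
T(3,1) = -0.5376869 + (-0.5376869 − (-0.4988660))/3 = -0.5506272
T(3,2) = -0.5506272 + (-0.5506272 − (-0.5546552))/15 = -0.5503587
(Column j=1 coincides with Simpson's rule on the same nodes.)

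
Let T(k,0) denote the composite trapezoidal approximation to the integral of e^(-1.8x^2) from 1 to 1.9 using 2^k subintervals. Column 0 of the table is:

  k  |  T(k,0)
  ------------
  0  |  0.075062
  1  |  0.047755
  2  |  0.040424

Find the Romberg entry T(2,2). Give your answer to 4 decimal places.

0.0379

Richardson extrapolation on the trapezoidal column (denominator 4−1=3):
T(1,1) = 0.047755 + (0.047755 − 0.075062)/3 = 0.038653
T(2,1) = (4·0.040424 − 0.047755) / 3 = 0.037980
T(2,2) = 0.037980 + (0.037980 − 0.038653)/15 = 0.037935
(Column j=1 coincides with Simpson's rule on the same nodes.)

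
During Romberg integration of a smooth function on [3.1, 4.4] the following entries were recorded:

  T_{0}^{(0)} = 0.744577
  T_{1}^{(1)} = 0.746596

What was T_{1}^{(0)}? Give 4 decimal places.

0.7461

From T_{1}^{(1)} = (4·T_{1}^{(0)} − T_{0}^{(0)})/3, solve for T_{1}^{(0)}:
4·T_{1}^{(0)} = 3·0.746596 + 0.744577 = 2.984365
T_{1}^{(0)} = 0.746091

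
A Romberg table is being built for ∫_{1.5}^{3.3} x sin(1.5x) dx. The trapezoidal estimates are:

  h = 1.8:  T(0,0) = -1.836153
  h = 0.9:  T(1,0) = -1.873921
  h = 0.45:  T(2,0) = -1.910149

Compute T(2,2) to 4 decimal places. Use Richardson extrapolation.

-1.9246

Richardson extrapolation on the trapezoidal column (denominator 4−1=3):
T(1,1) = -1.873921 + (-1.873921 − (-1.836153))/3 = -1.886510
T(2,1) = (4·(-1.910149) − (-1.873921)) / 3 = -1.922225
T(2,2) = (16·(-1.922225) − (-1.886510)) / 15 = -1.924606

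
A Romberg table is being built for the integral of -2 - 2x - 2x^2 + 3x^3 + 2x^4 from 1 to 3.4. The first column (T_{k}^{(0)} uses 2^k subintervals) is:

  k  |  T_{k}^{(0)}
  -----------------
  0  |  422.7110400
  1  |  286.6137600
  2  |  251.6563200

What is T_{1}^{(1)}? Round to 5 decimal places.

241.24800

Richardson extrapolation on the trapezoidal column (denominator 4−1=3):
T_{1}^{(1)} = 286.6137600 + (286.6137600 − 422.7110400)/3 = 241.2480000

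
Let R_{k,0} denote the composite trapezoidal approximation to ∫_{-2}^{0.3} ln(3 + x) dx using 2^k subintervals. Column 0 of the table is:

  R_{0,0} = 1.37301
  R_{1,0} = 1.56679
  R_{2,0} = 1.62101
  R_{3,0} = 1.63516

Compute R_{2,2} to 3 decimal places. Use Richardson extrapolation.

Richardson extrapolation on the trapezoidal column (denominator 4−1=3):
R_{1,1} = (4·1.56679 − 1.37301) / 3 = 1.63138
R_{2,1} = (4·1.62101 − 1.56679) / 3 = 1.63908
R_{2,2} = 1.63908 + (1.63908 − 1.63138)/15 = 1.63959

1.640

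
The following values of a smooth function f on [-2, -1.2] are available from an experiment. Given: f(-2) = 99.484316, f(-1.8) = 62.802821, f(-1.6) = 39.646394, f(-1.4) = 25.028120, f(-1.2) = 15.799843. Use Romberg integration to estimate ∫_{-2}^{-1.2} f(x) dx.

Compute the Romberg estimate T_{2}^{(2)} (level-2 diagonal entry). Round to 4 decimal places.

36.3852

T_{0}^{(0)} (trapezoid, 1 panel, h=0.8000): 46.113664
T_{1}^{(0)} (trapezoid, 2 panels, h=0.4000): 38.915389
T_{2}^{(0)} (trapezoid, 4 panels, h=0.2000): 37.023883
T_{1}^{(1)} = 38.915389 + (38.915389 − 46.113664)/3 = 36.515964
T_{2}^{(1)} = 37.023883 + (37.023883 − 38.915389)/3 = 36.393381
T_{2}^{(2)} = 36.393381 + (36.393381 − 36.515964)/15 = 36.385209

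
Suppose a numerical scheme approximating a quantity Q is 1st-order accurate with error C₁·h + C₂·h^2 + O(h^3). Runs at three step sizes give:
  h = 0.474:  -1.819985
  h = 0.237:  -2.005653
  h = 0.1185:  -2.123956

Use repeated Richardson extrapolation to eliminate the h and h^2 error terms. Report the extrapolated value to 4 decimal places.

First eliminate the h term (factor 2^1 = 2):
  B₁ = (2·(-2.005653) − (-1.819985))/1 = -2.191321
  B₂ = (2·(-2.123956) − (-2.005653))/1 = -2.242259
Then eliminate the h^2 term (factor 2^2 = 4):
  (4·(-2.242259) − (-2.191321))/3 = -2.259238

-2.2592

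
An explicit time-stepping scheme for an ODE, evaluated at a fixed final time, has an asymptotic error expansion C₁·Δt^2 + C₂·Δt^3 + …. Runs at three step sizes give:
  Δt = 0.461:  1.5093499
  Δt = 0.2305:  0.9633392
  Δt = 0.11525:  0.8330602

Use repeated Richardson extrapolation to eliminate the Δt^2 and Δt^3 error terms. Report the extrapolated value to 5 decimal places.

0.79082

First eliminate the Δt^2 term (factor 2^2 = 4):
  B₁ = (4·0.9633392 − 1.5093499)/3 = 0.7813356
  B₂ = (4·0.8330602 − 0.9633392)/3 = 0.7896339
Then eliminate the Δt^3 term (factor 2^3 = 8):
  (8·0.7896339 − 0.7813356)/7 = 0.7908194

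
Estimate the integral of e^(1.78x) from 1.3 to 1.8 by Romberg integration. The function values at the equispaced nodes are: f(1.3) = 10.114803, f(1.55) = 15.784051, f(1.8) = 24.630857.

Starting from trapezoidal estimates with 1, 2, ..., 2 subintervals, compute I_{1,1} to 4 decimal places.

8.1568

I_{0,0} (trapezoid, 1 panel, h=0.5000): 8.686415
I_{1,0} (trapezoid, 2 panels, h=0.2500): 8.289220
I_{1,1} = 8.289220 + (8.289220 − 8.686415)/3 = 8.156822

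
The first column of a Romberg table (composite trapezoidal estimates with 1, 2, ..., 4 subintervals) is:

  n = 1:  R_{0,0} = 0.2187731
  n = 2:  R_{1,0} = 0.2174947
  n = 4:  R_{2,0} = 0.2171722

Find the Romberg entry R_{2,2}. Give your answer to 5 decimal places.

0.21706

Richardson extrapolation on the trapezoidal column (denominator 4−1=3):
R_{1,1} = (4·0.2174947 − 0.2187731) / 3 = 0.2170686
R_{2,1} = (4·0.2171722 − 0.2174947) / 3 = 0.2170647
R_{2,2} = 0.2170647 + (0.2170647 − 0.2170686)/15 = 0.2170644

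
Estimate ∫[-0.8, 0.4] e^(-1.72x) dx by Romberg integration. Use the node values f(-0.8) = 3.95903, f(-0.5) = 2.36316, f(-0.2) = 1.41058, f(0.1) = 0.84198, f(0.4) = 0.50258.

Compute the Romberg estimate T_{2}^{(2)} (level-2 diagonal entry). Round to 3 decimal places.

2.010

T_{0}^{(0)} (trapezoid, 1 panel, h=1.2000): 2.67697
T_{1}^{(0)} (trapezoid, 2 panels, h=0.6000): 2.18483
T_{2}^{(0)} (trapezoid, 4 panels, h=0.3000): 2.05396
T_{1}^{(1)} = 2.18483 + (2.18483 − 2.67697)/3 = 2.02078
T_{2}^{(1)} = 2.05396 + (2.05396 − 2.18483)/3 = 2.01034
T_{2}^{(2)} = 2.01034 + (2.01034 − 2.02078)/15 = 2.00964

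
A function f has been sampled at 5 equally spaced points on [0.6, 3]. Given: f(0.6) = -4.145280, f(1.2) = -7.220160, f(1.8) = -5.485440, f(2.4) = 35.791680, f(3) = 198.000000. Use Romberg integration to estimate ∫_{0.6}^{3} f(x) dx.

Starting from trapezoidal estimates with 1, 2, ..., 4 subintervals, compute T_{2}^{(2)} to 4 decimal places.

T_{0}^{(0)} (trapezoid, 1 panel, h=2.4000): 232.625664
T_{1}^{(0)} (trapezoid, 2 panels, h=1.2000): 109.730304
T_{2}^{(0)} (trapezoid, 4 panels, h=0.6000): 72.008064
T_{1}^{(1)} = 109.730304 + (109.730304 − 232.625664)/3 = 68.765184
T_{2}^{(1)} = 72.008064 + (72.008064 − 109.730304)/3 = 59.433984
T_{2}^{(2)} = 59.433984 + (59.433984 − 68.765184)/15 = 58.811904

58.8119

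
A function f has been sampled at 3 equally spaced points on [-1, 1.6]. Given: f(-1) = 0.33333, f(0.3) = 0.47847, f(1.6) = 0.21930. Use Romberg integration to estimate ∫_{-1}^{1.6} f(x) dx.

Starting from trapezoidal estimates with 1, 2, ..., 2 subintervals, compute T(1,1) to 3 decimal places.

T(0,0) (trapezoid, 1 panel, h=2.6000): 0.71842
T(1,0) (trapezoid, 2 panels, h=1.3000): 0.98122
T(1,1) = 0.98122 + (0.98122 − 0.71842)/3 = 1.06882

1.069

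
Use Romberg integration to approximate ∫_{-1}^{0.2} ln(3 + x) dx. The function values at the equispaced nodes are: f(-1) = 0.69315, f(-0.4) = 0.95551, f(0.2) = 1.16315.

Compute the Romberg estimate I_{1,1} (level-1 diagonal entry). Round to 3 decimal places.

1.136

I_{0,0} (trapezoid, 1 panel, h=1.2000): 1.11378
I_{1,0} (trapezoid, 2 panels, h=0.6000): 1.13020
I_{1,1} = 1.13020 + (1.13020 − 1.11378)/3 = 1.13567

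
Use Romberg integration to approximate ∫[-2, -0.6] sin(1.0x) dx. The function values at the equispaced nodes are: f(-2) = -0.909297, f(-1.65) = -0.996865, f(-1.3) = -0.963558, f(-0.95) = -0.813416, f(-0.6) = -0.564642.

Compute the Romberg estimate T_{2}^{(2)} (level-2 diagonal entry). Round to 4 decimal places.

T_{0}^{(0)} (trapezoid, 1 panel, h=1.4000): -1.031757
T_{1}^{(0)} (trapezoid, 2 panels, h=0.7000): -1.190369
T_{2}^{(0)} (trapezoid, 4 panels, h=0.3500): -1.228783
T_{1}^{(1)} = -1.190369 + (-1.190369 − (-1.031757))/3 = -1.243240
T_{2}^{(1)} = -1.228783 + (-1.228783 − (-1.190369))/3 = -1.241588
T_{2}^{(2)} = -1.241588 + (-1.241588 − (-1.243240))/15 = -1.241478

-1.2415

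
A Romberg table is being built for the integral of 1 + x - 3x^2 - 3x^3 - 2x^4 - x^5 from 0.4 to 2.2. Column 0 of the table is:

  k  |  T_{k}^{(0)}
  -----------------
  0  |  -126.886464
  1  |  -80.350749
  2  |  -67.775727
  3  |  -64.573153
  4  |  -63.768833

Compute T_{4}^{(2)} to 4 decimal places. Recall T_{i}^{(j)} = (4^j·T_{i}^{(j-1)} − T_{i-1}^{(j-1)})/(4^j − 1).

-63.5004

Richardson extrapolation on the trapezoidal column (denominator 4−1=3):
T_{3}^{(1)} = (4·(-64.573153) − (-67.775727)) / 3 = -63.505628
T_{4}^{(1)} = (4·(-63.768833) − (-64.573153)) / 3 = -63.500726
T_{4}^{(2)} = -63.500726 + (-63.500726 − (-63.505628))/15 = -63.500399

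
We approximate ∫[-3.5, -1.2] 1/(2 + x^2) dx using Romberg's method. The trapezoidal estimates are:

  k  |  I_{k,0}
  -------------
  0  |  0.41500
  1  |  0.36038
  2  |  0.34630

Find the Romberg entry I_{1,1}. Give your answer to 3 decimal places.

Richardson extrapolation on the trapezoidal column (denominator 4−1=3):
I_{1,1} = (4·0.36038 − 0.41500) / 3 = 0.34217

0.342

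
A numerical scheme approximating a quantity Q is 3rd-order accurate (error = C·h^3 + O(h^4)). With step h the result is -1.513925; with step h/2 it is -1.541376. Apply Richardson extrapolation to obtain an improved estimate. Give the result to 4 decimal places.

The leading error scales as h^3; refining by a factor of 2 reduces it by 2^3 = 8.
Extrapolated value = (8·A(h/2) − A(h)) / (8 − 1)
= (8·(-1.541376) − (-1.513925)) / 7
= -10.817083 / 7 = -1.545298

-1.5453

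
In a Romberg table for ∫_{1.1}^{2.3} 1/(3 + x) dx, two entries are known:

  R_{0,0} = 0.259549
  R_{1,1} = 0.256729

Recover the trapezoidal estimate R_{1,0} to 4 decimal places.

From R_{1,1} = (4·R_{1,0} − R_{0,0})/3, solve for R_{1,0}:
4·R_{1,0} = 3·0.256729 + 0.259549 = 1.029736
R_{1,0} = 0.257434

0.2574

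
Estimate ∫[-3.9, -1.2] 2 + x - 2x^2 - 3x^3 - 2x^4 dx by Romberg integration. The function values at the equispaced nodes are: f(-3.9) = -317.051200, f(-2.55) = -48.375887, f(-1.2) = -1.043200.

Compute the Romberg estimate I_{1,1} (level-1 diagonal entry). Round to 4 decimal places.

I_{0,0} (trapezoid, 1 panel, h=2.7000): -429.427440
I_{1,0} (trapezoid, 2 panels, h=1.3500): -280.021167
I_{1,1} = -280.021167 + (-280.021167 − (-429.427440))/3 = -230.219076

-230.2191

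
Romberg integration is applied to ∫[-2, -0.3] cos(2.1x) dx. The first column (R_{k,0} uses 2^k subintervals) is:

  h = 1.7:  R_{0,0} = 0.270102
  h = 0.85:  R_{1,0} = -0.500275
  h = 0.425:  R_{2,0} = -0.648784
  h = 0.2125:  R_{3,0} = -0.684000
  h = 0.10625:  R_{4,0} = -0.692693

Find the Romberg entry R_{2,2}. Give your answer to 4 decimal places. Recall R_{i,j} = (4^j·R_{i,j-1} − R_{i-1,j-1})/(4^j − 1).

-0.6944

R_{1,1} = -0.500275 + (-0.500275 − 0.270102)/3 = -0.757067
R_{2,1} = -0.648784 + (-0.648784 − (-0.500275))/3 = -0.698287
R_{2,2} = -0.698287 + (-0.698287 − (-0.757067))/15 = -0.694368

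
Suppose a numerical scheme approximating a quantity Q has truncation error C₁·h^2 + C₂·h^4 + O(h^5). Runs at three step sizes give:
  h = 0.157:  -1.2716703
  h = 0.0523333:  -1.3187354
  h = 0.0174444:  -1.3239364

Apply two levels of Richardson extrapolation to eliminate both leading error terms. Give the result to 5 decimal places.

First eliminate the h^2 term (factor 3^2 = 9):
  B₁ = (9·(-1.3187354) − (-1.2716703))/8 = -1.3246185
  B₂ = (9·(-1.3239364) − (-1.3187354))/8 = -1.3245865
Then eliminate the h^4 term (factor 3^4 = 81):
  (81·(-1.3245865) − (-1.3246185))/80 = -1.3245861

-1.32459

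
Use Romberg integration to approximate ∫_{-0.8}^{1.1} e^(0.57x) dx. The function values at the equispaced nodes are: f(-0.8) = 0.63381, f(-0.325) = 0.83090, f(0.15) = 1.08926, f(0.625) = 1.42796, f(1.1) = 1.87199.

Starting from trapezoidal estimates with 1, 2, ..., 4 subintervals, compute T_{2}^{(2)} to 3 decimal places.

2.172

T_{0}^{(0)} (trapezoid, 1 panel, h=1.9000): 2.38051
T_{1}^{(0)} (trapezoid, 2 panels, h=0.9500): 2.22505
T_{2}^{(0)} (trapezoid, 4 panels, h=0.4750): 2.18548
T_{1}^{(1)} = 2.22505 + (2.22505 − 2.38051)/3 = 2.17323
T_{2}^{(1)} = 2.18548 + (2.18548 − 2.22505)/3 = 2.17229
T_{2}^{(2)} = 2.17229 + (2.17229 − 2.17323)/15 = 2.17223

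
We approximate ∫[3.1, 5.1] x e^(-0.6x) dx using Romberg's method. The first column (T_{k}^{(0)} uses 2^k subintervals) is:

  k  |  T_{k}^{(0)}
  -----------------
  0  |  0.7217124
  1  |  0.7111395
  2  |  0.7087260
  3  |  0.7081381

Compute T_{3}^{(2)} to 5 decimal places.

Richardson extrapolation on the trapezoidal column (denominator 4−1=3):
T_{2}^{(1)} = 0.7087260 + (0.7087260 − 0.7111395)/3 = 0.7079215
T_{3}^{(1)} = (4·0.7081381 − 0.7087260) / 3 = 0.7079421
T_{3}^{(2)} = 0.7079421 + (0.7079421 − 0.7079215)/15 = 0.7079435
(Column j=1 coincides with Simpson's rule on the same nodes.)

0.70794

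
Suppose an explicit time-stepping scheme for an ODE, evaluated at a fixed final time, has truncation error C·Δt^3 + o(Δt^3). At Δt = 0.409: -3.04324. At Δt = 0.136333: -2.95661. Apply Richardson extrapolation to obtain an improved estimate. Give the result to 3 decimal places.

-2.953

The leading error scales as Δt^3; refining by a factor of 3 reduces it by 3^3 = 27.
Extrapolated value = (27·A(Δt/3) − A(Δt)) / (27 − 1)
= (27·(-2.95661) − (-3.04324)) / 26
= -76.78523 / 26 = -2.95328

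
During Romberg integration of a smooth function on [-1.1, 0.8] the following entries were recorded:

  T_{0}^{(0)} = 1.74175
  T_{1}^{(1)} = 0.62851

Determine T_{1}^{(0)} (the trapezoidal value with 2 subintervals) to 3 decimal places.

From T_{1}^{(1)} = (4·T_{1}^{(0)} − T_{0}^{(0)})/3, solve for T_{1}^{(0)}:
4·T_{1}^{(0)} = 3·0.62851 + 1.74175 = 3.62728
T_{1}^{(0)} = 0.90682

0.907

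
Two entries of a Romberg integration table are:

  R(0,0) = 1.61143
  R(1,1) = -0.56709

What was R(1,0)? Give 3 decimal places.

From R(1,1) = (4·R(1,0) − R(0,0))/3, solve for R(1,0):
4·R(1,0) = 3·(-0.56709) + 1.61143 = -0.08984
R(1,0) = -0.02246

-0.022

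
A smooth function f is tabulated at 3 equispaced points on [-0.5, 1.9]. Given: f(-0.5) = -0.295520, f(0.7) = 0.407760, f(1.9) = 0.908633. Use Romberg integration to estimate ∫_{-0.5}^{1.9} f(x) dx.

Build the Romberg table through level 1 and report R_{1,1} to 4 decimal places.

R_{0,0} (trapezoid, 1 panel, h=2.4000): 0.735736
R_{1,0} (trapezoid, 2 panels, h=1.2000): 0.857180
R_{1,1} = 0.857180 + (0.857180 − 0.735736)/3 = 0.897661

0.8977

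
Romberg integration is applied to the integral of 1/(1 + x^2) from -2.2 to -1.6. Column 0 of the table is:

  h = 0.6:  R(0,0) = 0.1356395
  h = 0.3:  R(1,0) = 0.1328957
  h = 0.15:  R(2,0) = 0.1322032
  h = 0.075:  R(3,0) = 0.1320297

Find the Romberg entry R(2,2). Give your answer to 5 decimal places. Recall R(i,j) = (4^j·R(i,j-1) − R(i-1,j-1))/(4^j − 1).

0.13197

Richardson extrapolation on the trapezoidal column (denominator 4−1=3):
R(1,1) = (4·0.1328957 − 0.1356395) / 3 = 0.1319811
R(2,1) = 0.1322032 + (0.1322032 − 0.1328957)/3 = 0.1319724
R(2,2) = (16·0.1319724 − 0.1319811) / 15 = 0.1319718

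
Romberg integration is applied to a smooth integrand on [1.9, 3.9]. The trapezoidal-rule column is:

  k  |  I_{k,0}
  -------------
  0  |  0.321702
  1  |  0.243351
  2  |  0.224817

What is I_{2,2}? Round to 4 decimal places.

0.2187

I_{1,1} = 0.243351 + (0.243351 − 0.321702)/3 = 0.217234
I_{2,1} = (4·0.224817 − 0.243351) / 3 = 0.218639
I_{2,2} = (16·0.218639 − 0.217234) / 15 = 0.218733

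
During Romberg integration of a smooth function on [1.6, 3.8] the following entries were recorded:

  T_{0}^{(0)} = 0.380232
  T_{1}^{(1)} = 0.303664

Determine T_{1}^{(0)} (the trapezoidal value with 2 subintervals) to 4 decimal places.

From T_{1}^{(1)} = (4·T_{1}^{(0)} − T_{0}^{(0)})/3, solve for T_{1}^{(0)}:
4·T_{1}^{(0)} = 3·0.303664 + 0.380232 = 1.291224
T_{1}^{(0)} = 0.322806

0.3228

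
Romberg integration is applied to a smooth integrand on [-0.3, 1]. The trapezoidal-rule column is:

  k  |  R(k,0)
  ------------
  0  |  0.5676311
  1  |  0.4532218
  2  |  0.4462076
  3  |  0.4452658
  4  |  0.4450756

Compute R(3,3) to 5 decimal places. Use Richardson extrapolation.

Richardson extrapolation on the trapezoidal column (denominator 4−1=3):
R(1,1) = (4·0.4532218 − 0.5676311) / 3 = 0.4150854
R(2,1) = 0.4462076 + (0.4462076 − 0.4532218)/3 = 0.4438695
R(3,1) = (4·0.4452658 − 0.4462076) / 3 = 0.4449519
R(2,2) = 0.4438695 + (0.4438695 − 0.4150854)/15 = 0.4457884
R(3,2) = 0.4449519 + (0.4449519 − 0.4438695)/15 = 0.4450241
R(3,3) = 0.4450241 + (0.4450241 − 0.4457884)/63 = 0.4450120

0.44501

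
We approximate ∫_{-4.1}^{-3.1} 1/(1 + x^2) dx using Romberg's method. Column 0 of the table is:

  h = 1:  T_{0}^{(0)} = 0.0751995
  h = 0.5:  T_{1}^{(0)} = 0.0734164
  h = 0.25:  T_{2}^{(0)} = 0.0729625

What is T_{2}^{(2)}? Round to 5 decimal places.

T_{1}^{(1)} = 0.0734164 + (0.0734164 − 0.0751995)/3 = 0.0728220
T_{2}^{(1)} = 0.0729625 + (0.0729625 − 0.0734164)/3 = 0.0728112
T_{2}^{(2)} = (16·0.0728112 − 0.0728220) / 15 = 0.0728105

0.07281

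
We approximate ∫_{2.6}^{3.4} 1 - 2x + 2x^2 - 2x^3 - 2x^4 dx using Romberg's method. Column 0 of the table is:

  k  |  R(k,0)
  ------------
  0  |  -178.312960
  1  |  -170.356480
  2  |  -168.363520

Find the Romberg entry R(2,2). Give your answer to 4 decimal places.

-167.6989

R(1,1) = -170.356480 + (-170.356480 − (-178.312960))/3 = -167.704320
R(2,1) = (4·(-168.363520) − (-170.356480)) / 3 = -167.699200
R(2,2) = (16·(-167.699200) − (-167.704320)) / 15 = -167.698859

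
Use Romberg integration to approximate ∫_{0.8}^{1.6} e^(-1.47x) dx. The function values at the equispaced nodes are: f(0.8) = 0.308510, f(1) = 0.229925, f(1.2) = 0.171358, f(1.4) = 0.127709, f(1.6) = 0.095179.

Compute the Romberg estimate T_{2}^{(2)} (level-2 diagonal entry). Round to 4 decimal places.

T_{0}^{(0)} (trapezoid, 1 panel, h=0.8000): 0.161476
T_{1}^{(0)} (trapezoid, 2 panels, h=0.4000): 0.149281
T_{2}^{(0)} (trapezoid, 4 panels, h=0.2000): 0.146167
T_{1}^{(1)} = 0.149281 + (0.149281 − 0.161476)/3 = 0.145216
T_{2}^{(1)} = 0.146167 + (0.146167 − 0.149281)/3 = 0.145129
T_{2}^{(2)} = 0.145129 + (0.145129 − 0.145216)/15 = 0.145123

0.1451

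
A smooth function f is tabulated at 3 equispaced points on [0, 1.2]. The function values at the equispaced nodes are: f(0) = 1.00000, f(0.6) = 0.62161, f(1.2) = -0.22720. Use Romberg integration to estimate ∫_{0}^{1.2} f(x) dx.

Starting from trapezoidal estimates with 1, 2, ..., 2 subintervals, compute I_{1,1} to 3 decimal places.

I_{0,0} (trapezoid, 1 panel, h=1.2000): 0.46368
I_{1,0} (trapezoid, 2 panels, h=0.6000): 0.60481
I_{1,1} = 0.60481 + (0.60481 − 0.46368)/3 = 0.65185

0.652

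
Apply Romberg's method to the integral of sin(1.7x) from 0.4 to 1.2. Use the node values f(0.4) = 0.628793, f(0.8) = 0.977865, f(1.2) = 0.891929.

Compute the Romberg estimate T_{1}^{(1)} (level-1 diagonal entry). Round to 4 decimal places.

T_{0}^{(0)} (trapezoid, 1 panel, h=0.8000): 0.608289
T_{1}^{(0)} (trapezoid, 2 panels, h=0.4000): 0.695290
T_{1}^{(1)} = 0.695290 + (0.695290 − 0.608289)/3 = 0.724290

0.7243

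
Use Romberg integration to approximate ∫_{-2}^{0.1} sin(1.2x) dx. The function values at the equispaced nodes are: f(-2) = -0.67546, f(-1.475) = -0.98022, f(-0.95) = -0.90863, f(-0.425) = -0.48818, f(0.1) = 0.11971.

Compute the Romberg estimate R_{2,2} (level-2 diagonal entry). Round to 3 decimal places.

-1.442

R_{0,0} (trapezoid, 1 panel, h=2.1000): -0.58354
R_{1,0} (trapezoid, 2 panels, h=1.0500): -1.24583
R_{2,0} (trapezoid, 4 panels, h=0.5250): -1.39383
R_{1,1} = -1.24583 + (-1.24583 − (-0.58354))/3 = -1.46659
R_{2,1} = -1.39383 + (-1.39383 − (-1.24583))/3 = -1.44316
R_{2,2} = -1.44316 + (-1.44316 − (-1.46659))/15 = -1.44160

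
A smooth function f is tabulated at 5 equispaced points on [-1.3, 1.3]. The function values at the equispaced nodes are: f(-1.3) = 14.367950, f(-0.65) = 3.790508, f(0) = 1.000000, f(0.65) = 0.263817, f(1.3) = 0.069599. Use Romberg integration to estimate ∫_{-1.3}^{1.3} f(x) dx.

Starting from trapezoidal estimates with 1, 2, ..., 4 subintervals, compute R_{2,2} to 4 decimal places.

R_{0,0} (trapezoid, 1 panel, h=2.6000): 18.768814
R_{1,0} (trapezoid, 2 panels, h=1.3000): 10.684407
R_{2,0} (trapezoid, 4 panels, h=0.6500): 7.977515
R_{1,1} = 10.684407 + (10.684407 − 18.768814)/3 = 7.989605
R_{2,1} = 7.977515 + (7.977515 − 10.684407)/3 = 7.075218
R_{2,2} = 7.075218 + (7.075218 − 7.989605)/15 = 7.014259

7.0143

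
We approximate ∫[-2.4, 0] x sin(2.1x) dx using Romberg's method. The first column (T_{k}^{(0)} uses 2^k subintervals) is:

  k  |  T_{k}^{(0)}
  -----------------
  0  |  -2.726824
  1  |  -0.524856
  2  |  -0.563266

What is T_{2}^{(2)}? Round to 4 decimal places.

Richardson extrapolation on the trapezoidal column (denominator 4−1=3):
T_{1}^{(1)} = (4·(-0.524856) − (-2.726824)) / 3 = 0.209133
T_{2}^{(1)} = (4·(-0.563266) − (-0.524856)) / 3 = -0.576069
T_{2}^{(2)} = (16·(-0.576069) − 0.209133) / 15 = -0.628416

-0.6284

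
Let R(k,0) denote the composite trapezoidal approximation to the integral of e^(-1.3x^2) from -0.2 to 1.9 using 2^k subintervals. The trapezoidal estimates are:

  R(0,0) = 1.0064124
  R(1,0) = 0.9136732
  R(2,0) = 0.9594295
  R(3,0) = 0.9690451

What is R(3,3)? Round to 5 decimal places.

R(1,1) = 0.9136732 + (0.9136732 − 1.0064124)/3 = 0.8827601
R(2,1) = 0.9594295 + (0.9594295 − 0.9136732)/3 = 0.9746816
R(3,1) = 0.9690451 + (0.9690451 − 0.9594295)/3 = 0.9722503
R(2,2) = (16·0.9746816 − 0.8827601) / 15 = 0.9808097
R(3,2) = 0.9722503 + (0.9722503 − 0.9746816)/15 = 0.9720882
R(3,3) = 0.9720882 + (0.9720882 − 0.9808097)/63 = 0.9719498
(Column j=1 coincides with Simpson's rule on the same nodes.)

0.97195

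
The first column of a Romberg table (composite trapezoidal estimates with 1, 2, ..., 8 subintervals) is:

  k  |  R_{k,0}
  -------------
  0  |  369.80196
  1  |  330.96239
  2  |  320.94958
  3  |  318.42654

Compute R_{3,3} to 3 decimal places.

317.584

Richardson extrapolation on the trapezoidal column (denominator 4−1=3):
R_{1,1} = 330.96239 + (330.96239 − 369.80196)/3 = 318.01587
R_{2,1} = (4·320.94958 − 330.96239) / 3 = 317.61198
R_{3,1} = (4·318.42654 − 320.94958) / 3 = 317.58553
R_{2,2} = 317.61198 + (317.61198 − 318.01587)/15 = 317.58505
R_{3,2} = 317.58553 + (317.58553 − 317.61198)/15 = 317.58377
R_{3,3} = (64·317.58377 − 317.58505) / 63 = 317.58375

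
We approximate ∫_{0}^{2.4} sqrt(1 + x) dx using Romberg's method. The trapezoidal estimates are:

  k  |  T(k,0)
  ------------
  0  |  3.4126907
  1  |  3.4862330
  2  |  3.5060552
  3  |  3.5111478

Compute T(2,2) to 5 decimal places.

T(1,1) = 3.4862330 + (3.4862330 − 3.4126907)/3 = 3.5107471
T(2,1) = 3.5060552 + (3.5060552 − 3.4862330)/3 = 3.5126626
T(2,2) = 3.5126626 + (3.5126626 − 3.5107471)/15 = 3.5127903

3.51279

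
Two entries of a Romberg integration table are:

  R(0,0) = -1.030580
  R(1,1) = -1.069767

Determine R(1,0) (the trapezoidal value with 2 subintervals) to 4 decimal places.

From R(1,1) = (4·R(1,0) − R(0,0))/3, solve for R(1,0):
4·R(1,0) = 3·(-1.069767) + (-1.030580) = -4.239881
R(1,0) = -1.059970

-1.0600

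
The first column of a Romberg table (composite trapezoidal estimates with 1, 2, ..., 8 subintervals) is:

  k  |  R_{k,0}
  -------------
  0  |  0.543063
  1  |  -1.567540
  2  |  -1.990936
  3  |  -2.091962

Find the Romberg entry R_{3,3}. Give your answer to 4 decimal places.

R_{1,1} = -1.567540 + (-1.567540 − 0.543063)/3 = -2.271074
R_{2,1} = (4·(-1.990936) − (-1.567540)) / 3 = -2.132068
R_{3,1} = (4·(-2.091962) − (-1.990936)) / 3 = -2.125637
R_{2,2} = (16·(-2.132068) − (-2.271074)) / 15 = -2.122801
R_{3,2} = -2.125637 + (-2.125637 − (-2.132068))/15 = -2.125208
R_{3,3} = (64·(-2.125208) − (-2.122801)) / 63 = -2.125246
(Column j=1 coincides with Simpson's rule on the same nodes.)

-2.1252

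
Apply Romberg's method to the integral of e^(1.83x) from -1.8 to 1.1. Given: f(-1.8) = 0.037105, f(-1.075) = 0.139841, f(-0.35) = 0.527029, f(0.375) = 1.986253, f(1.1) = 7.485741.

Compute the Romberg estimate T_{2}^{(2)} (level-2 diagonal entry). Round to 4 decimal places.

T_{0}^{(0)} (trapezoid, 1 panel, h=2.9000): 10.908127
T_{1}^{(0)} (trapezoid, 2 panels, h=1.4500): 6.218255
T_{2}^{(0)} (trapezoid, 4 panels, h=0.7250): 4.650546
T_{1}^{(1)} = 6.218255 + (6.218255 − 10.908127)/3 = 4.654964
T_{2}^{(1)} = 4.650546 + (4.650546 − 6.218255)/3 = 4.127976
T_{2}^{(2)} = 4.127976 + (4.127976 − 4.654964)/15 = 4.092843

4.0928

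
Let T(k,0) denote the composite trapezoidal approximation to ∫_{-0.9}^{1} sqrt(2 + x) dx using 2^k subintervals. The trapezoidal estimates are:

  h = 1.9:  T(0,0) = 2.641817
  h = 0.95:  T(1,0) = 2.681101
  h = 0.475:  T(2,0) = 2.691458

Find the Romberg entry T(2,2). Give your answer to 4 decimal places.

2.6950

Richardson extrapolation on the trapezoidal column (denominator 4−1=3):
T(1,1) = 2.681101 + (2.681101 − 2.641817)/3 = 2.694196
T(2,1) = (4·2.691458 − 2.681101) / 3 = 2.694910
T(2,2) = 2.694910 + (2.694910 − 2.694196)/15 = 2.694958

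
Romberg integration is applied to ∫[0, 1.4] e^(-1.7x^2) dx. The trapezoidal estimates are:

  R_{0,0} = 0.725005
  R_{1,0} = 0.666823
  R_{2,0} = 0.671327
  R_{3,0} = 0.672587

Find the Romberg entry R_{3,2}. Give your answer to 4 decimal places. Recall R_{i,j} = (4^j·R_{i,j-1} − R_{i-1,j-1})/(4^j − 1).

0.6730

Richardson extrapolation on the trapezoidal column (denominator 4−1=3):
R_{2,1} = 0.671327 + (0.671327 − 0.666823)/3 = 0.672828
R_{3,1} = (4·0.672587 − 0.671327) / 3 = 0.673007
R_{3,2} = (16·0.673007 − 0.672828) / 15 = 0.673019
(Column j=1 coincides with Simpson's rule on the same nodes.)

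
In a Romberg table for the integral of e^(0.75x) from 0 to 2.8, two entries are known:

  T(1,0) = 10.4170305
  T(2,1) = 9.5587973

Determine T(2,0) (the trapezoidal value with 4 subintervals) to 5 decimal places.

From T(2,1) = (4·T(2,0) − T(1,0))/3, solve for T(2,0):
4·T(2,0) = 3·9.5587973 + 10.4170305 = 39.0934224
T(2,0) = 9.7733556

9.77336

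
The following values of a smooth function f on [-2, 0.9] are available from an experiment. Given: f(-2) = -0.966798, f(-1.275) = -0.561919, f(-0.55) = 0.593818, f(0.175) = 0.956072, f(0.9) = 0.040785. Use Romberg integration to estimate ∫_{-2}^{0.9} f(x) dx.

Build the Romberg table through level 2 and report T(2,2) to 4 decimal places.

0.4272

T(0,0) (trapezoid, 1 panel, h=2.9000): -1.342719
T(1,0) (trapezoid, 2 panels, h=1.4500): 0.189677
T(2,0) (trapezoid, 4 panels, h=0.7250): 0.380599
T(1,1) = 0.189677 + (0.189677 − (-1.342719))/3 = 0.700476
T(2,1) = 0.380599 + (0.380599 − 0.189677)/3 = 0.444240
T(2,2) = 0.444240 + (0.444240 − 0.700476)/15 = 0.427158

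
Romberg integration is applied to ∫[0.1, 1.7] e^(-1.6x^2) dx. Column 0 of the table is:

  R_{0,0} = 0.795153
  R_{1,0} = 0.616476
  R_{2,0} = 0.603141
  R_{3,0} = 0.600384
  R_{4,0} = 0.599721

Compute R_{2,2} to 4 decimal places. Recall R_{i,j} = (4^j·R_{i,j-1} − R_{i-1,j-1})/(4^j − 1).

R_{1,1} = (4·0.616476 − 0.795153) / 3 = 0.556917
R_{2,1} = (4·0.603141 − 0.616476) / 3 = 0.598696
R_{2,2} = 0.598696 + (0.598696 − 0.556917)/15 = 0.601481

0.6015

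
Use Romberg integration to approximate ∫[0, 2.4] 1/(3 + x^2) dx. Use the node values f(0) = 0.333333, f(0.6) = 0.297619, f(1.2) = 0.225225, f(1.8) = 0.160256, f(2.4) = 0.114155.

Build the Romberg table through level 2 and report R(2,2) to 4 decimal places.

0.5463

R(0,0) (trapezoid, 1 panel, h=2.4000): 0.536986
R(1,0) (trapezoid, 2 panels, h=1.2000): 0.538763
R(2,0) (trapezoid, 4 panels, h=0.6000): 0.544106
R(1,1) = 0.538763 + (0.538763 − 0.536986)/3 = 0.539355
R(2,1) = 0.544106 + (0.544106 − 0.538763)/3 = 0.545887
R(2,2) = 0.545887 + (0.545887 − 0.539355)/15 = 0.546322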